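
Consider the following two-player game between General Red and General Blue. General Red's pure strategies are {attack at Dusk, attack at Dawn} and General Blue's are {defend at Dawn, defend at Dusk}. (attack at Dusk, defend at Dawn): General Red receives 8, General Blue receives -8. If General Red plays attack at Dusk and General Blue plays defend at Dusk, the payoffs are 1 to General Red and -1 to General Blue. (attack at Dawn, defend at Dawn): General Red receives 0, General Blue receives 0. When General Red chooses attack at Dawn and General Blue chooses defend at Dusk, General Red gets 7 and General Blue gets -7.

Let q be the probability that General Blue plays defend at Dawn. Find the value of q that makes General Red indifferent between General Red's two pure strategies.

In a mixed equilibrium General Red is indifferent between attack at Dusk and attack at Dawn; this condition fixes q.
  General Red's payoff to attack at Dusk: q·8 + (1−q)·1 = 7q + 1
  General Red's payoff to attack at Dawn: q·0 + (1−q)·7 = -7q + 7
  7q + 1 = -7q + 7  ⇒  14q = 6  ⇒  q = 3/7.

q = 3/7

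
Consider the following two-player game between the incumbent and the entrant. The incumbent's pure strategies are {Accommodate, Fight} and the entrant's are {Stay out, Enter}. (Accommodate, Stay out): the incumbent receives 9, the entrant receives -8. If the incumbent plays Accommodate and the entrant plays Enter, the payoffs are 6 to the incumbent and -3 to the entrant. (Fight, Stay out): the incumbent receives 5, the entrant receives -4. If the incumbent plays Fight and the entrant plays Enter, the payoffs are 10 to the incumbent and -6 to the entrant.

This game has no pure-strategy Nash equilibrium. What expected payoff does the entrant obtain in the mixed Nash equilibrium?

Set the entrant's expected payoff from Stay out equal to that from Enter:
  the entrant's payoff to Stay out: p·(-8) + (1−p)·(-4) = -4p - 4
  the entrant's payoff to Enter: p·(-3) + (1−p)·(-6) = 3p - 6
  -4p - 4 = 3p - 6  ⇒  -7p = -2  ⇒  p = 2/7.
At equilibrium the entrant is indifferent across columns, so the entrant's payoff equals the payoff from Stay out: (2/7)·(-8) + (5/7)·(-4) = -36/7.

-36/7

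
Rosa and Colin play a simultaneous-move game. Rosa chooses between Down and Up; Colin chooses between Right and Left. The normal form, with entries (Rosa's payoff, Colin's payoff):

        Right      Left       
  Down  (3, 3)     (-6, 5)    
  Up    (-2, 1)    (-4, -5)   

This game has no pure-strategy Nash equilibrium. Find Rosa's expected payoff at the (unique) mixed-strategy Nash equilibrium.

Colin's mix must leave Rosa indifferent between Down and Up.
  Rosa's payoff from Down: q·3 + (1−q)·(-6) = 9q - 6
  Rosa's payoff from Up: q·(-2) + (1−q)·(-4) = 2q - 4
  9q - 6 = 2q - 4  ⇒  7q = 2  ⇒  q = 2/7.
At equilibrium Rosa is indifferent across rows, so Rosa's payoff equals the payoff from Down: (2/7)·3 + (5/7)·(-6) = -24/7.

-24/7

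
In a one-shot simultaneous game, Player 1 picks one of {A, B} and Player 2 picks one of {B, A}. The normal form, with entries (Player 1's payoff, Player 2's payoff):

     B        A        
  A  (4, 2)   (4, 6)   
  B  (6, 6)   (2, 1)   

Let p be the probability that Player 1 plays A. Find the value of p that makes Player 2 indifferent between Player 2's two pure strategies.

p = 5/9

Player 2's indifference between B and A determines Player 1's mixing probability p:
  Player 2's payoff to B: p·2 + (1−p)·6 = -4p + 6
  Player 2's payoff to A: p·6 + (1−p)·1 = 5p + 1
  -4p + 6 = 5p + 1  ⇒  -9p = -5  ⇒  p = 5/9.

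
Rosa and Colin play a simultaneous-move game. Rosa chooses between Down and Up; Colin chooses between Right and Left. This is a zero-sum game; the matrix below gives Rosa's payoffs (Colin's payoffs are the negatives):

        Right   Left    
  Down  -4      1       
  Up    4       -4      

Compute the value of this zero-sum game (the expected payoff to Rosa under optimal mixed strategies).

For Rosa to be willing to mix, Rosa must be indifferent between Down and Up, which pins down Colin's mix.
  Rosa's expected payoff from Down: q·(-4) + (1−q)·1 = -5q + 1
  Rosa's expected payoff from Up: q·4 + (1−q)·(-4) = 8q - 4
  -5q + 1 = 8q - 4  ⇒  -13q = -5  ⇒  q = 5/13.
The value is Rosa's expected payoff against this mix (using Down): (5/13)·(-4) + (8/13)·1 = -12/13.

v = -12/13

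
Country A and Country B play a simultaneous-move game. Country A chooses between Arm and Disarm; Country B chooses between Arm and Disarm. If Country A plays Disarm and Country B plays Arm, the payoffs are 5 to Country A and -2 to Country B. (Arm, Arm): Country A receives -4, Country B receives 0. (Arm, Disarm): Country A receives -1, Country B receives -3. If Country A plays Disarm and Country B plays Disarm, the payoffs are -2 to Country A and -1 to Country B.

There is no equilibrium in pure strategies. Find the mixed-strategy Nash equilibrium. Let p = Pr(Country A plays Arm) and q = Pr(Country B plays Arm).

p = 1/4, q = 1/10

For Country B to be willing to mix, Country B must be indifferent between Arm and Disarm, which pins down Country A's mix.
  Country B's payoff to Arm: p·0 + (1−p)·(-2) = 2p - 2
  Country B's payoff to Disarm: p·(-3) + (1−p)·(-1) = -2p - 1
  2p - 2 = -2p - 1  ⇒  4p = 1  ⇒  p = 1/4.
In a mixed equilibrium Country A is indifferent between Arm and Disarm; this condition fixes q.
  Country A's payoff to Arm: q·(-4) + (1−q)·(-1) = -3q - 1
  Country A's payoff to Disarm: q·5 + (1−q)·(-2) = 7q - 2
  -3q - 1 = 7q - 2  ⇒  -10q = -1  ⇒  q = 1/10.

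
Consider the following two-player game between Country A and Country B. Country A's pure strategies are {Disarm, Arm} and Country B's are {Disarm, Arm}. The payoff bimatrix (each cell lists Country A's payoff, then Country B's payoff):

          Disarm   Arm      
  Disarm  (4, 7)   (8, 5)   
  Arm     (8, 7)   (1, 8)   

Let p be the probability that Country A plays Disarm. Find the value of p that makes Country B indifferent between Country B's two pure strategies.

p = 1/3

In a mixed equilibrium Country B is indifferent between Disarm and Arm; this condition fixes p.
  Country B's payoff to Disarm: p·7 + (1−p)·7 = 7
  Country B's payoff to Arm: p·5 + (1−p)·8 = -3p + 8
  7 = -3p + 8  ⇒  3p = 1  ⇒  p = 1/3.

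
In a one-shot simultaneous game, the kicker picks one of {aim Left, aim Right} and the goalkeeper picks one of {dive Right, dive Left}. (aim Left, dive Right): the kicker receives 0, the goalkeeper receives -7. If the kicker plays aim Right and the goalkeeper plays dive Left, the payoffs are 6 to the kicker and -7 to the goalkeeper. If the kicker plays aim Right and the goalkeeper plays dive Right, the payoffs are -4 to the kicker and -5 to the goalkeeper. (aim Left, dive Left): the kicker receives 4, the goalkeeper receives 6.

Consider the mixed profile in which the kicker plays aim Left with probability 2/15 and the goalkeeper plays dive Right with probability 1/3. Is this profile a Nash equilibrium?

Check the goalkeeper's indifference given the kicker's mix p = 2/15:
  payoff from dive Right = -79/15; payoff from dive Left = -79/15 — equal.
Check the kicker's indifference given the goalkeeper's mix q = 1/3:
  payoff from aim Left = 8/3; payoff from aim Right = 8/3 — equal.
Both players are indifferent, so neither can profitably deviate.

Yes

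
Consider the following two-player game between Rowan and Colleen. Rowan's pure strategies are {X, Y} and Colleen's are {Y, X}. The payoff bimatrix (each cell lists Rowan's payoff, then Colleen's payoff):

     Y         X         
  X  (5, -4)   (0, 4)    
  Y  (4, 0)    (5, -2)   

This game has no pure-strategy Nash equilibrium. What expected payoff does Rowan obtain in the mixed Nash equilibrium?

25/6

Colleen's mix must leave Rowan indifferent between X and Y.
  Rowan's payoff to X: q·5 + (1−q)·0 = 5q
  Rowan's payoff to Y: q·4 + (1−q)·5 = -q + 5
  5q = -q + 5  ⇒  6q = 5  ⇒  q = 5/6.
At equilibrium Rowan is indifferent across rows, so Rowan's payoff equals the payoff from X: (5/6)·5 + (1/6)·0 = 25/6.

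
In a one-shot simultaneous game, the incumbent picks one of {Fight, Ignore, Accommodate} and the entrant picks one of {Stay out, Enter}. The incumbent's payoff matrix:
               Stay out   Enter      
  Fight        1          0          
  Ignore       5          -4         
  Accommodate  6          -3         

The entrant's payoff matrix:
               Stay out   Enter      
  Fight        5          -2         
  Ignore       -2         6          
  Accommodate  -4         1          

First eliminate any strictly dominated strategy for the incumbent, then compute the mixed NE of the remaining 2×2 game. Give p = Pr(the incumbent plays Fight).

The incumbent's strategy Ignore is strictly dominated by Accommodate: 6 > 5 and -3 > -4. Eliminate Ignore.
The entrant's indifference between Stay out and Enter determines the incumbent's mixing probability p:
  the entrant's payoff from Stay out: p·5 + (1−p)·(-4) = 9p - 4
  the entrant's payoff from Enter: p·(-2) + (1−p)·1 = -3p + 1
  9p - 4 = -3p + 1  ⇒  12p = 5  ⇒  p = 5/12.

p = 5/12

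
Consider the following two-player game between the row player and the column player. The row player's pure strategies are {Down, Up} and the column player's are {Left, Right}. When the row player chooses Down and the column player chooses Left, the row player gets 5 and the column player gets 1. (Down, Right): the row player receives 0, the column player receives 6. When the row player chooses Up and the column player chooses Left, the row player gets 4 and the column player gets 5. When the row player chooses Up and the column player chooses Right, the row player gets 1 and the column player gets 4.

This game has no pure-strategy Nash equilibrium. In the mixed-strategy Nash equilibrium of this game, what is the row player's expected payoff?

In a mixed equilibrium the row player is indifferent between Down and Up; this condition fixes q.
  the row player's payoff to Down: q·5 + (1−q)·0 = 5q
  the row player's payoff to Up: q·4 + (1−q)·1 = 3q + 1
  5q = 3q + 1  ⇒  2q = 1  ⇒  q = 1/2.
At equilibrium the row player is indifferent across rows, so the row player's payoff equals the payoff from Down: (1/2)·5 + (1/2)·0 = 5/2.

5/2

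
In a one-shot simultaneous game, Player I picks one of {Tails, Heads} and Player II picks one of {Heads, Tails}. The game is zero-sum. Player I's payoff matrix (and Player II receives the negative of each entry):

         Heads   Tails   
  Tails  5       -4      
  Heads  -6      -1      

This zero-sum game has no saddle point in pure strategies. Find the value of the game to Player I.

Player I's indifference between Tails and Heads determines Player II's mixing probability q:
  Player I's payoff from Tails: q·5 + (1−q)·(-4) = 9q - 4
  Player I's payoff from Heads: q·(-6) + (1−q)·(-1) = -5q - 1
  9q - 4 = -5q - 1  ⇒  14q = 3  ⇒  q = 3/14.
The value is Player I's expected payoff against this mix (using Tails): (3/14)·5 + (11/14)·(-4) = -29/14.

v = -29/14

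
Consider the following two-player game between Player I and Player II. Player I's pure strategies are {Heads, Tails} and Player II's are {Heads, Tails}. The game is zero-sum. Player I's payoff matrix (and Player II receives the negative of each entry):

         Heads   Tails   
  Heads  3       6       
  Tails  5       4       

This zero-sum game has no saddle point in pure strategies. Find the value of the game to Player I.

v = 9/2

Player II's mix must leave Player I indifferent between Heads and Tails.
  Player I's payoff to Heads: q·3 + (1−q)·6 = -3q + 6
  Player I's payoff to Tails: q·5 + (1−q)·4 = q + 4
  -3q + 6 = q + 4  ⇒  -4q = -2  ⇒  q = 1/2.
The value is Player I's expected payoff against this mix (using Heads): (1/2)·3 + (1/2)·6 = 9/2.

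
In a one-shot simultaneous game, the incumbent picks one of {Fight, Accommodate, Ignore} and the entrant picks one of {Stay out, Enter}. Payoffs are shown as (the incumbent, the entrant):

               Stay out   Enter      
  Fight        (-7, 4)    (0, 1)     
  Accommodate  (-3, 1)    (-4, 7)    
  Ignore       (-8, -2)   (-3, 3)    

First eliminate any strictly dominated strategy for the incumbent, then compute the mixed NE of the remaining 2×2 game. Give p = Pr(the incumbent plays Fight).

The incumbent's strategy Ignore is strictly dominated by Fight: -7 > -8 and 0 > -3. Eliminate Ignore.
In a mixed equilibrium the entrant is indifferent between Stay out and Enter; this condition fixes p.
  the entrant's expected payoff from Stay out: p·4 + (1−p)·1 = 3p + 1
  the entrant's expected payoff from Enter: p·1 + (1−p)·7 = -6p + 7
  3p + 1 = -6p + 7  ⇒  9p = 6  ⇒  p = 2/3.

p = 2/3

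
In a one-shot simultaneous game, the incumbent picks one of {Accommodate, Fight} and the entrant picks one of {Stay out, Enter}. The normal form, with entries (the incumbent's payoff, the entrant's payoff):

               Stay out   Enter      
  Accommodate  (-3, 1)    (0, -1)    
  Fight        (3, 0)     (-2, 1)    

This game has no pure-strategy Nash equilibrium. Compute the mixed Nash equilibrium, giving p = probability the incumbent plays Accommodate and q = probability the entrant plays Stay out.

p = 1/3, q = 1/4

The entrant's indifference between Stay out and Enter determines the incumbent's mixing probability p:
  the entrant's payoff to Stay out: p·1 + (1−p)·0 = p
  the entrant's payoff to Enter: p·(-1) + (1−p)·1 = -2p + 1
  p = -2p + 1  ⇒  3p = 1  ⇒  p = 1/3.
The incumbent's indifference between Accommodate and Fight determines the entrant's mixing probability q:
  the incumbent's payoff to Accommodate: q·(-3) + (1−q)·0 = -3q
  the incumbent's payoff to Fight: q·3 + (1−q)·(-2) = 5q - 2
  -3q = 5q - 2  ⇒  -8q = -2  ⇒  q = 1/4.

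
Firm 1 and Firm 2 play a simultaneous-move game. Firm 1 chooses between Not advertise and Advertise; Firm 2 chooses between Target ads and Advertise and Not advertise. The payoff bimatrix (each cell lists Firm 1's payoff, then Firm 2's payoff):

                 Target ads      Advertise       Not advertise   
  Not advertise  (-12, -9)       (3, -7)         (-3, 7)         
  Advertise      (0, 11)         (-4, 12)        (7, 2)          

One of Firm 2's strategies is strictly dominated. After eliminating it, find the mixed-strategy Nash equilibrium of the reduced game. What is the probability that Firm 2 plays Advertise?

Firm 2's strategy Target ads is strictly dominated by Advertise: -7 > -9 and 12 > 11. Eliminate Target ads.
Set Firm 1's expected payoff from Not advertise equal to that from Advertise:
  Firm 1's payoff from Not advertise: q·3 + (1−q)·(-3) = 6q - 3
  Firm 1's payoff from Advertise: q·(-4) + (1−q)·7 = -11q + 7
  6q - 3 = -11q + 7  ⇒  17q = 10  ⇒  q = 10/17.

q = 10/17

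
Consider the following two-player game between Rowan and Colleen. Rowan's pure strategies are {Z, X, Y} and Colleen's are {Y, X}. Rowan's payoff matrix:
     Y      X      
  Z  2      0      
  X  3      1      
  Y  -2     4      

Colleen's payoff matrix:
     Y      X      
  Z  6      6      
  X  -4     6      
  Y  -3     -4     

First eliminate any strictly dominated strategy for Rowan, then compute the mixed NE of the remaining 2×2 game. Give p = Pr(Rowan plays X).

Rowan's strategy Z is strictly dominated by X: 3 > 2 and 1 > 0. Eliminate Z.
Colleen's indifference between Y and X determines Rowan's mixing probability p:
  Colleen's payoff from Y: p·(-4) + (1−p)·(-3) = -p - 3
  Colleen's payoff from X: p·6 + (1−p)·(-4) = 10p - 4
  -p - 3 = 10p - 4  ⇒  -11p = -1  ⇒  p = 1/11.

p = 1/11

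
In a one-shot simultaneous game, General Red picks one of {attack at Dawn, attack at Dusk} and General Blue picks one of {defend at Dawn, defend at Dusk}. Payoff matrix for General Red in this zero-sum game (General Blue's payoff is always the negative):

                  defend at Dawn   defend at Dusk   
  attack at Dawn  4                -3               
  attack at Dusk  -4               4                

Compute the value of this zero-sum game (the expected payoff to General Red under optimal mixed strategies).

v = 4/15

General Blue's mix must leave General Red indifferent between attack at Dawn and attack at Dusk.
  General Red's payoff to attack at Dawn: q·4 + (1−q)·(-3) = 7q - 3
  General Red's payoff to attack at Dusk: q·(-4) + (1−q)·4 = -8q + 4
  7q - 3 = -8q + 4  ⇒  15q = 7  ⇒  q = 7/15.
The value is General Red's expected payoff against this mix (using attack at Dawn): (7/15)·4 + (8/15)·(-3) = 4/15.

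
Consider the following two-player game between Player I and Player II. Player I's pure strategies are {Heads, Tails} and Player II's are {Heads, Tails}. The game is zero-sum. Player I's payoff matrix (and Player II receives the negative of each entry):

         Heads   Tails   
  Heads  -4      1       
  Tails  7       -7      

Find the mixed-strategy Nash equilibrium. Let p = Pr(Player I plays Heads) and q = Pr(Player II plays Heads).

p = 14/19, q = 8/19

Set Player II's expected payoff from Heads equal to that from Tails:
  Player II's expected payoff from Heads: p·4 + (1−p)·(-7) = 11p - 7
  Player II's expected payoff from Tails: p·(-1) + (1−p)·7 = -8p + 7
  11p - 7 = -8p + 7  ⇒  19p = 14  ⇒  p = 14/19.
Set Player I's expected payoff from Heads equal to that from Tails:
  Player I's expected payoff from Heads: q·(-4) + (1−q)·1 = -5q + 1
  Player I's expected payoff from Tails: q·7 + (1−q)·(-7) = 14q - 7
  -5q + 1 = 14q - 7  ⇒  -19q = -8  ⇒  q = 8/19.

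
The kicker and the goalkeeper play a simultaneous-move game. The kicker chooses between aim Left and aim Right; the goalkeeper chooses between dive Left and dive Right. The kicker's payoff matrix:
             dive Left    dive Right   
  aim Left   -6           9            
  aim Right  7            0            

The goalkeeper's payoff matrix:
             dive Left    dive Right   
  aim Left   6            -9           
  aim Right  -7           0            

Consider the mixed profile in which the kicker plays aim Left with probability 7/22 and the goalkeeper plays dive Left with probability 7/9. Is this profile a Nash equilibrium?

Given the goalkeeper's mix q = 7/9, the kicker's payoff from aim Left is -8/3 but from aim Right is 49/9. The kicker strictly prefers aim Right, so the kicker would not mix.
So the proposed profile is not a Nash equilibrium.

No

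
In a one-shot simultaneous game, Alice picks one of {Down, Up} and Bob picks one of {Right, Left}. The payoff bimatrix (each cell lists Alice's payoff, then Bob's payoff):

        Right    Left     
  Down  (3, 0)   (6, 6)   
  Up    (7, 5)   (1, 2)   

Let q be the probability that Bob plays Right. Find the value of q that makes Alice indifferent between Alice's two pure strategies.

In a mixed equilibrium Alice is indifferent between Down and Up; this condition fixes q.
  Alice's expected payoff from Down: q·3 + (1−q)·6 = -3q + 6
  Alice's expected payoff from Up: q·7 + (1−q)·1 = 6q + 1
  -3q + 6 = 6q + 1  ⇒  -9q = -5  ⇒  q = 5/9.

q = 5/9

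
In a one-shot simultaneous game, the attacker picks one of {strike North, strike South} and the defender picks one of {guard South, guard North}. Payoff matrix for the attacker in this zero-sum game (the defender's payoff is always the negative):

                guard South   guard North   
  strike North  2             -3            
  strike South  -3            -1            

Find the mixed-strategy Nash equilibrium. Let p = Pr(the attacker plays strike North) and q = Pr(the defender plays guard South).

The attacker's mix must leave the defender indifferent between guard South and guard North.
  the defender's payoff from guard South: p·(-2) + (1−p)·3 = -5p + 3
  the defender's payoff from guard North: p·3 + (1−p)·1 = 2p + 1
  -5p + 3 = 2p + 1  ⇒  -7p = -2  ⇒  p = 2/7.
Set the attacker's expected payoff from strike North equal to that from strike South:
  the attacker's payoff from strike North: q·2 + (1−q)·(-3) = 5q - 3
  the attacker's payoff from strike South: q·(-3) + (1−q)·(-1) = -2q - 1
  5q - 3 = -2q - 1  ⇒  7q = 2  ⇒  q = 2/7.

p = 2/7, q = 2/7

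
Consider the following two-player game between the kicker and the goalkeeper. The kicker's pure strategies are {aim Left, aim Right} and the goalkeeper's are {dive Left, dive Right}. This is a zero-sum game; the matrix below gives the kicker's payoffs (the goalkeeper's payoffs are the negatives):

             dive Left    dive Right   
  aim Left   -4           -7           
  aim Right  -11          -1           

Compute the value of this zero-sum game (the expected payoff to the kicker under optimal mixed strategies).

v = -73/13

The kicker's indifference between aim Left and aim Right determines the goalkeeper's mixing probability q:
  the kicker's expected payoff from aim Left: q·(-4) + (1−q)·(-7) = 3q - 7
  the kicker's expected payoff from aim Right: q·(-11) + (1−q)·(-1) = -10q - 1
  3q - 7 = -10q - 1  ⇒  13q = 6  ⇒  q = 6/13.
The value is the kicker's expected payoff against this mix (using aim Left): (6/13)·(-4) + (7/13)·(-7) = -73/13.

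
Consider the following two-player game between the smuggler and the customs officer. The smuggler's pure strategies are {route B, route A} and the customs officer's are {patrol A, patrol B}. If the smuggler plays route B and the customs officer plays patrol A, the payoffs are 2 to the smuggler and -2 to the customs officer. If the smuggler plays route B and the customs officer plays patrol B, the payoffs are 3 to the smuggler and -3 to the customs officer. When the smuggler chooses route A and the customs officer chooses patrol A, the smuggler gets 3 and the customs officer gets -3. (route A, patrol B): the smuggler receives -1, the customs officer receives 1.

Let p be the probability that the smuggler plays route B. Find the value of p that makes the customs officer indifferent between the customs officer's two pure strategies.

The customs officer's indifference between patrol A and patrol B determines the smuggler's mixing probability p:
  the customs officer's payoff to patrol A: p·(-2) + (1−p)·(-3) = p - 3
  the customs officer's payoff to patrol B: p·(-3) + (1−p)·1 = -4p + 1
  p - 3 = -4p + 1  ⇒  5p = 4  ⇒  p = 4/5.

p = 4/5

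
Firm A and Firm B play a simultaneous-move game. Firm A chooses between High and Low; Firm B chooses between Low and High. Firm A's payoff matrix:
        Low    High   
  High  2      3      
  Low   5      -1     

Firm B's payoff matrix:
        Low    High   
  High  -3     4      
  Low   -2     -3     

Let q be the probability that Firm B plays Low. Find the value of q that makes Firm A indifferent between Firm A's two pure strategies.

For Firm A to be willing to mix, Firm A must be indifferent between High and Low, which pins down Firm B's mix.
  Firm A's expected payoff from High: q·2 + (1−q)·3 = -q + 3
  Firm A's expected payoff from Low: q·5 + (1−q)·(-1) = 6q - 1
  -q + 3 = 6q - 1  ⇒  -7q = -4  ⇒  q = 4/7.

q = 4/7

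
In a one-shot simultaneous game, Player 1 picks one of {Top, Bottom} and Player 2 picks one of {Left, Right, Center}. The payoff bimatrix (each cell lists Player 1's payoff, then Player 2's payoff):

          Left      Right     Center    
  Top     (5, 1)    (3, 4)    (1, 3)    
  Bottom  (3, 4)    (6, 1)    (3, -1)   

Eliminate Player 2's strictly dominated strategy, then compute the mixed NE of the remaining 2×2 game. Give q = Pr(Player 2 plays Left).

Player 2's strategy Center is strictly dominated by Right: 4 > 3 and 1 > -1. Eliminate Center.
Player 1's indifference between Top and Bottom determines Player 2's mixing probability q:
  Player 1's expected payoff from Top: q·5 + (1−q)·3 = 2q + 3
  Player 1's expected payoff from Bottom: q·3 + (1−q)·6 = -3q + 6
  2q + 3 = -3q + 6  ⇒  5q = 3  ⇒  q = 3/5.

q = 3/5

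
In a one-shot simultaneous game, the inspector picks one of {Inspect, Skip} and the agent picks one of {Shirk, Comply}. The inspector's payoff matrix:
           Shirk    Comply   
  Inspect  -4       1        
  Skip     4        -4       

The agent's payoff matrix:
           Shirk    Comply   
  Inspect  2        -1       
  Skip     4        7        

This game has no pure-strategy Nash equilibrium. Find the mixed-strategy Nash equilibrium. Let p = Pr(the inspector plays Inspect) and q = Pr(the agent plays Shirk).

Set the agent's expected payoff from Shirk equal to that from Comply:
  the agent's expected payoff from Shirk: p·2 + (1−p)·4 = -2p + 4
  the agent's expected payoff from Comply: p·(-1) + (1−p)·7 = -8p + 7
  -2p + 4 = -8p + 7  ⇒  6p = 3  ⇒  p = 1/2.
The agent's mix must leave the inspector indifferent between Inspect and Skip.
  the inspector's payoff from Inspect: q·(-4) + (1−q)·1 = -5q + 1
  the inspector's payoff from Skip: q·4 + (1−q)·(-4) = 8q - 4
  -5q + 1 = 8q - 4  ⇒  -13q = -5  ⇒  q = 5/13.

p = 1/2, q = 5/13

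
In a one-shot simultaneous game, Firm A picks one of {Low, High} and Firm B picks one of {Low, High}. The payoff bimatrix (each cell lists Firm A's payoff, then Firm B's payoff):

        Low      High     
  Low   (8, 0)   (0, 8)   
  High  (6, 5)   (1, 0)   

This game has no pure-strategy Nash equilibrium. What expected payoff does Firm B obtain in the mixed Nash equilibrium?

Set Firm B's expected payoff from Low equal to that from High:
  Firm B's expected payoff from Low: p·0 + (1−p)·5 = -5p + 5
  Firm B's expected payoff from High: p·8 + (1−p)·0 = 8p
  -5p + 5 = 8p  ⇒  -13p = -5  ⇒  p = 5/13.
At equilibrium Firm B is indifferent across columns, so Firm B's payoff equals the payoff from Low: (5/13)·0 + (8/13)·5 = 40/13.

40/13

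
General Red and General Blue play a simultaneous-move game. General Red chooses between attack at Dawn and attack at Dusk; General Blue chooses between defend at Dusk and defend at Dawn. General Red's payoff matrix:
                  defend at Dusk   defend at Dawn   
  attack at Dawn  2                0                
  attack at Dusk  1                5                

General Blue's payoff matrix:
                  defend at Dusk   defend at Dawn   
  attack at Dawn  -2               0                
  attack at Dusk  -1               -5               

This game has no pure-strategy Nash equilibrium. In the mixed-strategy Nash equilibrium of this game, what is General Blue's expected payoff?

-5/3

General Red's mix must leave General Blue indifferent between defend at Dusk and defend at Dawn.
  General Blue's payoff from defend at Dusk: p·(-2) + (1−p)·(-1) = -p - 1
  General Blue's payoff from defend at Dawn: p·0 + (1−p)·(-5) = 5p - 5
  -p - 1 = 5p - 5  ⇒  -6p = -4  ⇒  p = 2/3.
At equilibrium General Blue is indifferent across columns, so General Blue's payoff equals the payoff from defend at Dusk: (2/3)·(-2) + (1/3)·(-1) = -5/3.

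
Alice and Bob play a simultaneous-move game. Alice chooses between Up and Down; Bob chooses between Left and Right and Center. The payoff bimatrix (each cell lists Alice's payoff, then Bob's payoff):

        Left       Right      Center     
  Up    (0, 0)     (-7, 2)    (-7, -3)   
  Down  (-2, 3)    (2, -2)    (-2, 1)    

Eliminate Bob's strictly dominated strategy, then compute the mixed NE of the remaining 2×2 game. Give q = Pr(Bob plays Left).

Bob's strategy Center is strictly dominated by Left: 0 > -3 and 3 > 1. Eliminate Center.
Bob's mix must leave Alice indifferent between Up and Down.
  Alice's payoff to Up: q·0 + (1−q)·(-7) = 7q - 7
  Alice's payoff to Down: q·(-2) + (1−q)·2 = -4q + 2
  7q - 7 = -4q + 2  ⇒  11q = 9  ⇒  q = 9/11.

q = 9/11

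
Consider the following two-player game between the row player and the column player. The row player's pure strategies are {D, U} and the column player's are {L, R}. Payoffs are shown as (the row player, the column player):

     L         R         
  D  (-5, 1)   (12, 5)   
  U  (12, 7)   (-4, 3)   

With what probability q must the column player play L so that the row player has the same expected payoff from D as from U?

Set the row player's expected payoff from D equal to that from U:
  the row player's expected payoff from D: q·(-5) + (1−q)·12 = -17q + 12
  the row player's expected payoff from U: q·12 + (1−q)·(-4) = 16q - 4
  -17q + 12 = 16q - 4  ⇒  -33q = -16  ⇒  q = 16/33.

q = 16/33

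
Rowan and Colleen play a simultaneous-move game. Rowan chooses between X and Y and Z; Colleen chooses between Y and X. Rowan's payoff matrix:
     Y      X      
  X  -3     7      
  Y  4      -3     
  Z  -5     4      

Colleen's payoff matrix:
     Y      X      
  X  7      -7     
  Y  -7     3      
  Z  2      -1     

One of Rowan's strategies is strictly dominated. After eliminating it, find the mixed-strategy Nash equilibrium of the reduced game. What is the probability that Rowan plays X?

p = 5/12

Rowan's strategy Z is strictly dominated by X: -3 > -5 and 7 > 4. Eliminate Z.
In a mixed equilibrium Colleen is indifferent between Y and X; this condition fixes p.
  Colleen's payoff from Y: p·7 + (1−p)·(-7) = 14p - 7
  Colleen's payoff from X: p·(-7) + (1−p)·3 = -10p + 3
  14p - 7 = -10p + 3  ⇒  24p = 10  ⇒  p = 5/12.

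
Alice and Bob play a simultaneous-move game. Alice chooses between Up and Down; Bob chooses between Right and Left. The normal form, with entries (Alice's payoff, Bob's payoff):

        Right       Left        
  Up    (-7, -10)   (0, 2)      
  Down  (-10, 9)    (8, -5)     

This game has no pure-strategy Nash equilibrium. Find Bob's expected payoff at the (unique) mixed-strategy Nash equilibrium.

Alice's mix must leave Bob indifferent between Right and Left.
  Bob's payoff to Right: p·(-10) + (1−p)·9 = -19p + 9
  Bob's payoff to Left: p·2 + (1−p)·(-5) = 7p - 5
  -19p + 9 = 7p - 5  ⇒  -26p = -14  ⇒  p = 7/13.
At equilibrium Bob is indifferent across columns, so Bob's payoff equals the payoff from Right: (7/13)·(-10) + (6/13)·9 = -16/13.

-16/13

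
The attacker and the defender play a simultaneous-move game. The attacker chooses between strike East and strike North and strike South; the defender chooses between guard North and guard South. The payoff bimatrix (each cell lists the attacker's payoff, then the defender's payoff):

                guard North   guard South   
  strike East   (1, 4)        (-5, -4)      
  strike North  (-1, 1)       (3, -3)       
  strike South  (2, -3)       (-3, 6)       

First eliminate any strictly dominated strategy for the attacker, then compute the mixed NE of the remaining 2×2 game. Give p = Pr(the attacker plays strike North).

p = 9/13

The attacker's strategy strike East is strictly dominated by strike South: 2 > 1 and -3 > -5. Eliminate strike East.
The defender's indifference between guard North and guard South determines the attacker's mixing probability p:
  the defender's payoff to guard North: p·1 + (1−p)·(-3) = 4p - 3
  the defender's payoff to guard South: p·(-3) + (1−p)·6 = -9p + 6
  4p - 3 = -9p + 6  ⇒  13p = 9  ⇒  p = 9/13.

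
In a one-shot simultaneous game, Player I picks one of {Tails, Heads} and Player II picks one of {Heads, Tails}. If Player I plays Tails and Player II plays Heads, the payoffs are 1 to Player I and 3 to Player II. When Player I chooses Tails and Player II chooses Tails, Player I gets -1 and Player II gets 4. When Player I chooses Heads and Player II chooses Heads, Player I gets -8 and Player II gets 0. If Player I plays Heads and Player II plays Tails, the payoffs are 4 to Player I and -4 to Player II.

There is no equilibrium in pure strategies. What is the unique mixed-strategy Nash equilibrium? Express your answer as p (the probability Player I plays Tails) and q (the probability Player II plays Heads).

p = 4/5, q = 5/14

Set Player II's expected payoff from Heads equal to that from Tails:
  Player II's payoff from Heads: p·3 + (1−p)·0 = 3p
  Player II's payoff from Tails: p·4 + (1−p)·(-4) = 8p - 4
  3p = 8p - 4  ⇒  -5p = -4  ⇒  p = 4/5.
In a mixed equilibrium Player I is indifferent between Tails and Heads; this condition fixes q.
  Player I's payoff to Tails: q·1 + (1−q)·(-1) = 2q - 1
  Player I's payoff to Heads: q·(-8) + (1−q)·4 = -12q + 4
  2q - 1 = -12q + 4  ⇒  14q = 5  ⇒  q = 5/14.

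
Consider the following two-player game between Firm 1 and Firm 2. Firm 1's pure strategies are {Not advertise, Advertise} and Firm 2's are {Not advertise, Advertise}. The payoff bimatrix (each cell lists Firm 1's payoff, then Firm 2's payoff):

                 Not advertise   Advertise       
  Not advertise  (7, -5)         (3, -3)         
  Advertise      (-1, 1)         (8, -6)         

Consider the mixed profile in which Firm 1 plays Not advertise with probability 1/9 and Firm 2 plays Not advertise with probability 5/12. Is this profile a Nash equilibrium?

Given Firm 1's mix p = 1/9, Firm 2's payoff from Not advertise is 1/3 but from Advertise is -17/3. Firm 2 strictly prefers Not advertise, so Firm 2 would not mix.
So the proposed profile is not a Nash equilibrium.

No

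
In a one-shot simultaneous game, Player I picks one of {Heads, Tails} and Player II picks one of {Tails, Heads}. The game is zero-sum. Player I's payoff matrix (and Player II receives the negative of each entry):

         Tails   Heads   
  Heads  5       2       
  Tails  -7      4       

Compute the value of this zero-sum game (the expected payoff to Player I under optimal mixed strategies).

Player I's indifference between Heads and Tails determines Player II's mixing probability q:
  Player I's expected payoff from Heads: q·5 + (1−q)·2 = 3q + 2
  Player I's expected payoff from Tails: q·(-7) + (1−q)·4 = -11q + 4
  3q + 2 = -11q + 4  ⇒  14q = 2  ⇒  q = 1/7.
The value is Player I's expected payoff against this mix (using Heads): (1/7)·5 + (6/7)·2 = 17/7.

v = 17/7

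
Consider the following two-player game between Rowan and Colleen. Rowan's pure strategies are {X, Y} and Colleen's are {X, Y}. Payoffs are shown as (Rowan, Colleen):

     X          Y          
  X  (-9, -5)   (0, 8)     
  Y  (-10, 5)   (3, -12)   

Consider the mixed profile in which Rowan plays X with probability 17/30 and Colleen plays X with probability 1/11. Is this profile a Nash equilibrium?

Given Colleen's mix q = 1/11, Rowan's payoff from X is -9/11 but from Y is 20/11. Rowan strictly prefers Y, so Rowan would not mix.
So the proposed profile is not a Nash equilibrium.

No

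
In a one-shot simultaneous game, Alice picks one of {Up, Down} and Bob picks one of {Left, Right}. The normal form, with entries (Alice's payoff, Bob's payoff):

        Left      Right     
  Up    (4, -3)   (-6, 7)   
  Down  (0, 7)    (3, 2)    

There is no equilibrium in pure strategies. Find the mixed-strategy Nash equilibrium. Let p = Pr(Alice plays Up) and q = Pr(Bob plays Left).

p = 1/3, q = 9/13

In a mixed equilibrium Bob is indifferent between Left and Right; this condition fixes p.
  Bob's payoff to Left: p·(-3) + (1−p)·7 = -10p + 7
  Bob's payoff to Right: p·7 + (1−p)·2 = 5p + 2
  -10p + 7 = 5p + 2  ⇒  -15p = -5  ⇒  p = 1/3.
For Alice to be willing to mix, Alice must be indifferent between Up and Down, which pins down Bob's mix.
  Alice's expected payoff from Up: q·4 + (1−q)·(-6) = 10q - 6
  Alice's expected payoff from Down: q·0 + (1−q)·3 = -3q + 3
  10q - 6 = -3q + 3  ⇒  13q = 9  ⇒  q = 9/13.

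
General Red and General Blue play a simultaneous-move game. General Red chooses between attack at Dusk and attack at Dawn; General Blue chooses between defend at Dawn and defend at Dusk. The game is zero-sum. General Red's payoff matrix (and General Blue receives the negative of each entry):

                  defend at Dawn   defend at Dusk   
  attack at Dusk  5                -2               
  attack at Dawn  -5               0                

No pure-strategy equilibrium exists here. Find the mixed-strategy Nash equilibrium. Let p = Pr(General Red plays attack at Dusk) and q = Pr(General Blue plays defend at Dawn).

General Blue's indifference between defend at Dawn and defend at Dusk determines General Red's mixing probability p:
  General Blue's payoff from defend at Dawn: p·(-5) + (1−p)·5 = -10p + 5
  General Blue's payoff from defend at Dusk: p·2 + (1−p)·0 = 2p
  -10p + 5 = 2p  ⇒  -12p = -5  ⇒  p = 5/12.
General Red's indifference between attack at Dusk and attack at Dawn determines General Blue's mixing probability q:
  General Red's payoff from attack at Dusk: q·5 + (1−q)·(-2) = 7q - 2
  General Red's payoff from attack at Dawn: q·(-5) + (1−q)·0 = -5q
  7q - 2 = -5q  ⇒  12q = 2  ⇒  q = 1/6.

p = 5/12, q = 1/6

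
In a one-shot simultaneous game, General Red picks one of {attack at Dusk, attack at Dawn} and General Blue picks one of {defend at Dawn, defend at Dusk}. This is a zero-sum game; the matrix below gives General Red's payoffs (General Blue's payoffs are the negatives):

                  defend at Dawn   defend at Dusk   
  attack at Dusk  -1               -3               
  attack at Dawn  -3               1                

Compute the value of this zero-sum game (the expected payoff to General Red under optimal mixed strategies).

v = -5/3

General Blue's mix must leave General Red indifferent between attack at Dusk and attack at Dawn.
  General Red's payoff to attack at Dusk: q·(-1) + (1−q)·(-3) = 2q - 3
  General Red's payoff to attack at Dawn: q·(-3) + (1−q)·1 = -4q + 1
  2q - 3 = -4q + 1  ⇒  6q = 4  ⇒  q = 2/3.
The value is General Red's expected payoff against this mix (using attack at Dusk): (2/3)·(-1) + (1/3)·(-3) = -5/3.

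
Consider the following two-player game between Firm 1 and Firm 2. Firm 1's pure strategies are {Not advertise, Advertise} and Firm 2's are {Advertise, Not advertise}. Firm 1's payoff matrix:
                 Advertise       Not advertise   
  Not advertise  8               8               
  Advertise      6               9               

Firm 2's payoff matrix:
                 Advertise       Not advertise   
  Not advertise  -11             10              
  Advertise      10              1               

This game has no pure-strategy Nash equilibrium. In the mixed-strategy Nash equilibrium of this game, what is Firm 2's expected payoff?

37/10

In a mixed equilibrium Firm 2 is indifferent between Advertise and Not advertise; this condition fixes p.
  Firm 2's payoff from Advertise: p·(-11) + (1−p)·10 = -21p + 10
  Firm 2's payoff from Not advertise: p·10 + (1−p)·1 = 9p + 1
  -21p + 10 = 9p + 1  ⇒  -30p = -9  ⇒  p = 3/10.
At equilibrium Firm 2 is indifferent across columns, so Firm 2's payoff equals the payoff from Advertise: (3/10)·(-11) + (7/10)·10 = 37/10.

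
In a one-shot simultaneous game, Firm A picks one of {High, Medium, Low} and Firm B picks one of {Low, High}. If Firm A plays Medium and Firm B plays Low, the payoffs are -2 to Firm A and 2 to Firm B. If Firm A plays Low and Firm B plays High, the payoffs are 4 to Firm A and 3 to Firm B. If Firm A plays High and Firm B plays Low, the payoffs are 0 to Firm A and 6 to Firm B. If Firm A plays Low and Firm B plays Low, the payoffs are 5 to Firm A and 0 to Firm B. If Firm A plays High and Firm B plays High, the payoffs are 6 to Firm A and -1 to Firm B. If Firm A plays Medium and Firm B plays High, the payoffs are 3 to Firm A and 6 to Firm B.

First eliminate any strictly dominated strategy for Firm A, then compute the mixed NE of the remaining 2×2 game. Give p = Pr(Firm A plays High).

p = 3/10

Firm A's strategy Medium is strictly dominated by High: 0 > -2 and 6 > 3. Eliminate Medium.
For Firm B to be willing to mix, Firm B must be indifferent between Low and High, which pins down Firm A's mix.
  Firm B's payoff from Low: p·6 + (1−p)·0 = 6p
  Firm B's payoff from High: p·(-1) + (1−p)·3 = -4p + 3
  6p = -4p + 3  ⇒  10p = 3  ⇒  p = 3/10.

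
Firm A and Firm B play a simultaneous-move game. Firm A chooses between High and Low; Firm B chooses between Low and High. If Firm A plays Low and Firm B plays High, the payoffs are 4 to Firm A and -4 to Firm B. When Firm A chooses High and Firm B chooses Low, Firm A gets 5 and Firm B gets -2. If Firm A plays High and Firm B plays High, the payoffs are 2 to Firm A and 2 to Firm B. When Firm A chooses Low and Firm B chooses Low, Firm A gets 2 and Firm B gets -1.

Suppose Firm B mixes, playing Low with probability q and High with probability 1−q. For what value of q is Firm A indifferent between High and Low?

q = 2/5

Firm B's mix must leave Firm A indifferent between High and Low.
  Firm A's payoff from High: q·5 + (1−q)·2 = 3q + 2
  Firm A's payoff from Low: q·2 + (1−q)·4 = -2q + 4
  3q + 2 = -2q + 4  ⇒  5q = 2  ⇒  q = 2/5.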